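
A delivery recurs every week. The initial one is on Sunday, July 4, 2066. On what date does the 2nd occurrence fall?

July 11, 2066

The 2nd occurrence is 1 interval after the first: 1 × 7 = 7 days after July 4, 2066.
7 days later is July 11, 2066.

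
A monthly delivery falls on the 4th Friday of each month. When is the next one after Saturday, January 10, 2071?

January 2071 starts on a Thursday; its first Friday is the 2nd, so the 4th Friday is the 23rd — January 23, 2071.
January 23, 2071 is after January 10, 2071, so that is the next one.

January 23, 2071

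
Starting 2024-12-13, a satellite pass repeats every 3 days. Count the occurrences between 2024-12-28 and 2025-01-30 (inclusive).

Occurrences land 3·i days after 2024-12-13 for i = 0, 1, 2, …
2024-12-28 is 15 days after the start; 15 ÷ 3 = 5 remainder 0. First occurrence in the window: #6 on 2024-12-28 (5×3 = 15 days in).
2025-01-30 is 48 days after the start; 48 ÷ 3 = 16 remainder 0. Last occurrence in the window: #17 on 2025-01-30.
Occurrences #6 through #17: 12 in total.

12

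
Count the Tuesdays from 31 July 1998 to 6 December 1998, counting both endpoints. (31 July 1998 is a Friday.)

31 July 1998 is a Friday; the first Tuesday on or after it is 4 August 1998 (4 days later).
From 4 August 1998 to 6 December 1998: 27 + 30 + 31 + 30 + 6 = 124 days (rest of August, September, October, November, December).
124 ÷ 7 = 17 full weeks with remainder 5, so 17 more Tuesdays after the first → 18.

18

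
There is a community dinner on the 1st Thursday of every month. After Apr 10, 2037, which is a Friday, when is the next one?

May 7, 2037

Apr 2037 starts on a Wednesday, so its 1st Thursday is Apr 2, 2037 (1 day in).
That is not after Apr 10, 2037, so look at May 2037.
May 2037 starts on a Friday, so its 1st Thursday is May 7, 2037 (6 days in).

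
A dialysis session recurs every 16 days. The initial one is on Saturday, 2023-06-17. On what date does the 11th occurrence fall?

The 11th occurrence is 10 intervals after the first: 10 × 16 = 160 days after 2023-06-17.
June has 30 days — 13 days to the end of June leaves 147.
July has 31 days (116 left).
August has 31 days (85 left).
September has 30 days (55 left).
October has 31 days (24 left).
24 days into November → 2023-11-24.

2023-11-24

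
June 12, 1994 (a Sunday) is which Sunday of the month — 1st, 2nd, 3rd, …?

Day 12 falls in week ⌈12/7⌉ of the month.
Days 1–7 hold the 1st Sunday, 8–14 the 2nd, 15–21 the 3rd, 22–28 the 4th, 29–31 the 5th.
12 is in the range for the 2nd.

2nd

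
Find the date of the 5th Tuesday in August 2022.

August 2022 begins on a Monday, so the first Tuesday is August 2 (1 day later).
The 5th Tuesday is 4 weeks later: 2 + 28 = 30.

2022-08-30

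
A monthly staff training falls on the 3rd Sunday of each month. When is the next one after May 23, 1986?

Jun 15, 1986

May 1986 starts on a Thursday; its first Sunday is the 4th, so the 3rd Sunday is the 18th — May 18, 1986.
That is not after May 23, 1986, so look at Jun 1986.
Jun 1986 starts on a Sunday; its first Sunday is the 1st, so the 3rd Sunday is the 15th — Jun 15, 1986.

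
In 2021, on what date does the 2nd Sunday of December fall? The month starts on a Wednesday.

December 2021 begins on a Wednesday, so the first Sunday is December 5 (4 days later).
The 2nd Sunday is 1 weeks later: 5 + 7 = 12.

12 December 2021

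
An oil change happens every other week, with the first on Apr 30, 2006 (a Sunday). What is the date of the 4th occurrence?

The 4th occurrence is 3 intervals after the first: 3 × 14 = 42 days after Apr 30, 2006.
Apr has 30 days — 0 days to the end of Apr leaves 42.
May has 31 days (11 left).
11 days into Jun → Jun 11, 2006.

Jun 11, 2006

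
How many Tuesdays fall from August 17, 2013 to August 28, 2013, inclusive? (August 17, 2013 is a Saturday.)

2

August 17, 2013 is a Saturday; the first Tuesday on or after it is August 20, 2013 (3 days later).
From August 20, 2013 to August 28, 2013 is 28 − 20 = 8 days.
8 ÷ 7 = 1 full weeks with remainder 1, so 1 more Tuesdays after the first → 2.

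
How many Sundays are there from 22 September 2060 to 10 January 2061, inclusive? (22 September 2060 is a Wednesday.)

22 September 2060 is a Wednesday; the first Sunday on or after it is 26 September 2060 (4 days later).
From 26 September 2060 to 10 January 2061: 4 + 31 + 30 + 31 + 10 = 106 days (rest of September, October, November, December, January).
106 ÷ 7 = 15 full weeks with remainder 1, so 15 more Sundays after the first → 16.

16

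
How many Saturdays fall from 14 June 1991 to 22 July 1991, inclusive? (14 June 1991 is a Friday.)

6

14 June 1991 is a Friday; the first Saturday on or after it is 15 June 1991 (1 day later).
From 15 June 1991 to 22 July 1991: 15 + 22 = 37 days (rest of June, July).
37 ÷ 7 = 5 full weeks with remainder 2, so 5 more Saturdays after the first → 6.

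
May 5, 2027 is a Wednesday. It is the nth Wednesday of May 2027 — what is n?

1st

Day 5 falls in week ⌈5/7⌉ of the month.
Days 1–7 hold the 1st Wednesday, 8–14 the 2nd, 15–21 the 3rd, 22–28 the 4th, 29–31 the 5th.
5 is in the range for the 1st.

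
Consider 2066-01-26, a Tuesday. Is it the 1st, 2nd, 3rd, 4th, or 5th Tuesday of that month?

Day 26 falls in week ⌈26/7⌉ of the month.
Days 1–7 hold the 1st Tuesday, 8–14 the 2nd, 15–21 the 3rd, 22–28 the 4th, 29–31 the 5th.
26 is in the range for the 4th.

4th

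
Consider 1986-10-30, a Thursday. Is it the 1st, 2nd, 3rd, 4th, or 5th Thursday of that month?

5th

Day 30 falls in week ⌈30/7⌉ of the month.
Days 1–7 hold the 1st Thursday, 8–14 the 2nd, 15–21 the 3rd, 22–28 the 4th, 29–31 the 5th.
30 is in the range for the 5th.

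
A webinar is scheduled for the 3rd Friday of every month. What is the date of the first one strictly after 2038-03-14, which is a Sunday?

March 2038 starts on a Monday; its first Friday is the 5th, so the 3rd Friday is the 19th — 2038-03-19.
2038-03-19 is after 2038-03-14, so that is the next one.

2038-03-19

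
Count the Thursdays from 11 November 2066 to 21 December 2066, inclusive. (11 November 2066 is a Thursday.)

11 November 2066 is a Thursday; the first Thursday on or after it is 11 November 2066.
From 11 November 2066 to 21 December 2066: 19 + 21 = 40 days (rest of November, December).
40 ÷ 7 = 5 full weeks with remainder 5, so 5 more Thursdays after the first → 6.

6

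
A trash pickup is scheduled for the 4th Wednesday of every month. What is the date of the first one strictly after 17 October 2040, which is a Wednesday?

October 2040 starts on a Monday; its first Wednesday is the 3rd, so the 4th Wednesday is the 24th — 24 October 2040.
24 October 2040 is after 17 October 2040, so that is the next one.

24 October 2040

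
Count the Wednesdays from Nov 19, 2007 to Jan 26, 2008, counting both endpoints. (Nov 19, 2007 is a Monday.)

Nov 19, 2007 is a Monday; the first Wednesday on or after it is Nov 21, 2007 (2 days later).
From Nov 21, 2007 to Jan 26, 2008: 9 + 31 + 26 = 66 days (rest of Nov, Dec, Jan).
66 ÷ 7 = 9 full weeks with remainder 3, so 9 more Wednesdays after the first → 10.

10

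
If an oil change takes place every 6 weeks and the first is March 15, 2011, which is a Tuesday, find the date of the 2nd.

The 2nd occurrence is 1 interval after the first: 1 × 42 = 42 days after March 15, 2011.
March has 31 days — 16 days to the end of March leaves 26.
26 days into April → April 26, 2011.

April 26, 2011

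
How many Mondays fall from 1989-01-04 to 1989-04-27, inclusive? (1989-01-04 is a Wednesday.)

1989-01-04 is a Wednesday; the first Monday on or after it is 1989-01-09 (5 days later).
From 1989-01-09 to 1989-04-27: 22 + 28 + 31 + 27 = 108 days (rest of January, February, March, April).
108 ÷ 7 = 15 full weeks with remainder 3, so 15 more Mondays after the first → 16.

16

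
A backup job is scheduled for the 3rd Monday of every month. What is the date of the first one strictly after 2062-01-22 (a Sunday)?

2062-02-20

January 2062 starts on a Sunday; its first Monday is the 2nd, so the 3rd Monday is the 16th — 2062-01-16.
That is not after 2062-01-22, so look at February 2062.
February 2062 starts on a Wednesday; its first Monday is the 6th, so the 3rd Monday is the 20th — 2062-02-20.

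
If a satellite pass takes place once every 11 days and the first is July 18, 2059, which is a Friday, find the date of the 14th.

December 8, 2059

The 14th occurrence is 13 intervals after the first: 13 × 11 = 143 days after July 18, 2059.
July has 31 days — 13 days to the end of July leaves 130.
August has 31 days (99 left).
September has 30 days (69 left).
October has 31 days (38 left).
November has 30 days (8 left).
8 days into December → December 8, 2059.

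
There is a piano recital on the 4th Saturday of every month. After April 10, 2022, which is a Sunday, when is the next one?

April 2022 starts on a Friday; its first Saturday is the 2nd, so the 4th Saturday is the 23rd — April 23, 2022.
April 23, 2022 is after April 10, 2022, so that is the next one.

April 23, 2022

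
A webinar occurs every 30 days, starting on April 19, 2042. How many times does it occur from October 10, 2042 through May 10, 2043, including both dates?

Occurrences land 30·i days after April 19, 2042 for i = 0, 1, 2, …
October 10, 2042 is 174 days after the start; 174 ÷ 30 = 5 remainder 24; since the remainder is 24, round up to i = 6. First occurrence in the window: #7 on October 16, 2042 (6×30 = 180 days in).
May 10, 2043 is 386 days after the start; 386 ÷ 30 = 12 remainder 26. Last occurrence in the window: #13 on April 14, 2043.
Occurrences #7 through #13: 7 in total.

7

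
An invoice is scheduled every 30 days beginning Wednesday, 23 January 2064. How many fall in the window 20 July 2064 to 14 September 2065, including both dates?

Occurrences land 30·i days after 23 January 2064 for i = 0, 1, 2, …
20 July 2064 is 179 days after the start; 179 ÷ 30 = 5 remainder 29; since the remainder is 29, round up to i = 6. First occurrence in the window: #7 on 21 July 2064 (6×30 = 180 days in).
14 September 2065 is 600 days after the start; 600 ÷ 30 = 20 remainder 0. Last occurrence in the window: #21 on 14 September 2065.
Occurrences #7 through #21: 15 in total.

15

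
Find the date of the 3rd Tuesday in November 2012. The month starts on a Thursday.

November 2012 begins on a Thursday, so the first Tuesday is November 6 (5 days later).
The 3rd Tuesday is 2 weeks later: 6 + 14 = 20.

2012-11-20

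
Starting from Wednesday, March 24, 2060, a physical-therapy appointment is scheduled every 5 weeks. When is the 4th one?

July 7, 2060

The 4th occurrence is 3 intervals after the first: 3 × 35 = 105 days after March 24, 2060.
March has 31 days — 7 days to the end of March leaves 98.
April has 30 days (68 left).
May has 31 days (37 left).
June has 30 days (7 left).
7 days into July → July 7, 2060.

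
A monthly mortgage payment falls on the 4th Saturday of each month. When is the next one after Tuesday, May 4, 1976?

May 1976 starts on a Saturday; its first Saturday is the 1st, so the 4th Saturday is the 22nd — May 22, 1976.
May 22, 1976 is after May 4, 1976, so that is the next one.

May 22, 1976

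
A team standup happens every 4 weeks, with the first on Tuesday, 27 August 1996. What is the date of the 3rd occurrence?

22 October 1996

The 3rd occurrence is 2 intervals after the first: 2 × 28 = 56 days after 27 August 1996.
August has 31 days — 4 days to the end of August leaves 52.
September has 30 days (22 left).
22 days into October → 22 October 1996.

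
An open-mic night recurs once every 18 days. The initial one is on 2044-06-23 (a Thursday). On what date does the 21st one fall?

2045-06-18

The 21st occurrence is 20 intervals after the first: 20 × 18 = 360 days after 2044-06-23.
June has 30 days — 7 days to the end of June leaves 353.
July has 31 days (322 left).
August has 31 days (291 left).
September has 30 days (261 left).
October has 31 days (230 left).
November has 30 days (200 left).
December has 31 days (169 left).
January has 31 days (138 left).
February has 28 days (110 left).
March has 31 days (79 left).
April has 30 days (49 left).
May has 31 days (18 left).
18 days into June → 2045-06-18.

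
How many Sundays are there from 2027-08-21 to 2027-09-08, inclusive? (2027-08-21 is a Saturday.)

3

2027-08-21 is a Saturday; the first Sunday on or after it is 2027-08-22 (1 day later).
From 2027-08-22 to 2027-09-08: 9 + 8 = 17 days (rest of August, September).
17 ÷ 7 = 2 full weeks with remainder 3, so 2 more Sundays after the first → 3.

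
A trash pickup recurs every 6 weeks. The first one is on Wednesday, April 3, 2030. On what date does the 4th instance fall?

The 4th occurrence is 3 intervals after the first: 3 × 42 = 126 days after April 3, 2030.
April has 30 days — 27 days to the end of April leaves 99.
May has 31 days (68 left).
June has 30 days (38 left).
July has 31 days (7 left).
7 days into August → August 7, 2030.

August 7, 2030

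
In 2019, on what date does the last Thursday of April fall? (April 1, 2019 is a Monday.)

25 April 2019

April 2019 begins on a Monday, so the first Thursday is April 4 (3 days later).
April 2019 has 30 days. Adding weeks: 4, 11, 18, 25 — the last one ≤ 30 is the 25th.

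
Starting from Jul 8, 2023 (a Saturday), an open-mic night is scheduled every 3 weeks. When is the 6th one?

The 6th occurrence is 5 intervals after the first: 5 × 21 = 105 days after Jul 8, 2023.
Jul has 31 days — 23 days to the end of Jul leaves 82.
Aug has 31 days (51 left).
Sep has 30 days (21 left).
21 days into Oct → Oct 21, 2023.

Oct 21, 2023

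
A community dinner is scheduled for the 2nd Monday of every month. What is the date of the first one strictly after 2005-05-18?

2005-06-13

May 2005 starts on a Sunday; its first Monday is the 2nd, so the 2nd Monday is the 9th — 2005-05-09.
That is not after 2005-05-18, so look at June 2005.
June 2005 starts on a Wednesday; its first Monday is the 6th, so the 2nd Monday is the 13th — 2005-06-13.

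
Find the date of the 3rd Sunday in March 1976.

The first Sunday of March 1976 is March 7.
The 3rd Sunday is 2 weeks later: 7 + 14 = 21.

1976-03-21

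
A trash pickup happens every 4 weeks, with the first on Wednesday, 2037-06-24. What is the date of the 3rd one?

The 3rd occurrence is 2 intervals after the first: 2 × 28 = 56 days after 2037-06-24.
June has 30 days — 6 days to the end of June leaves 50.
July has 31 days (19 left).
19 days into August → 2037-08-19.

2037-08-19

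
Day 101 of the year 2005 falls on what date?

11 April 2005

January has 31 days (101 − 31 = 70 remain).
February has 28 days (70 − 28 = 42 remain).
March has 31 days (42 − 31 = 11 remain).
11 into April → April 11.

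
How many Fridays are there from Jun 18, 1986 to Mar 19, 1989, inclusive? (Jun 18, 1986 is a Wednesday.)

144

Jun 18, 1986 is a Wednesday; the first Friday on or after it is Jun 20, 1986 (2 days later).
From Jun 20, 1986 to Mar 19, 1989: 194 + 365 + 366 + 78 = 1003 days (rest of 1986, 1987, 1988, to Mar 19, 1989 in 1989).
1003 ÷ 7 = 143 full weeks with remainder 2, so 143 more Fridays after the first → 144.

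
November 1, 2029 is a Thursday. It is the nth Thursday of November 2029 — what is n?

Day 1 falls in week ⌈1/7⌉ of the month.
Days 1–7 hold the 1st Thursday, 8–14 the 2nd, 15–21 the 3rd, 22–28 the 4th, 29–31 the 5th.
1 is in the range for the 1st.

1st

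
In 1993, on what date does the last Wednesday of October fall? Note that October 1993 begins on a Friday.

1993-10-27

October 1993 begins on a Friday, so the first Wednesday is October 6 (5 days later).
October 1993 has 31 days. Adding weeks: 6, 13, 20, 27 — the last one ≤ 31 is the 27th.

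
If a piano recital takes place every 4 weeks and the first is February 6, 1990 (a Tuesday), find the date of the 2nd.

March 6, 1990

The 2nd occurrence is 1 interval after the first: 1 × 28 = 28 days after February 6, 1990.
February has 28 days — 22 days to the end of February leaves 6.
6 days into March → March 6, 1990.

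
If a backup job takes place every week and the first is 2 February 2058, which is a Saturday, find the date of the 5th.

The 5th occurrence is 4 intervals after the first: 4 × 7 = 28 days after 2 February 2058.
February has 28 days — 26 days to the end of February leaves 2.
2 days into March → 2 March 2058.

2 March 2058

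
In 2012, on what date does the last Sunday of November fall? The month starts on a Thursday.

November 2012 begins on a Thursday, so the first Sunday is November 4 (3 days later).
November 2012 has 30 days. Adding weeks: 4, 11, 18, 25 — the last one ≤ 30 is the 25th.

2012-11-25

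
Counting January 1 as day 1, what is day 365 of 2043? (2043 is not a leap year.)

January has 31 days (365 − 31 = 334 remain).
February has 28 days (334 − 28 = 306 remain).
March has 31 days (306 − 31 = 275 remain).
April has 30 days (275 − 30 = 245 remain).
May has 31 days (245 − 31 = 214 remain).
June has 30 days (214 − 30 = 184 remain).
July has 31 days (184 − 31 = 153 remain).
August has 31 days (153 − 31 = 122 remain).
September has 30 days (122 − 30 = 92 remain).
October has 31 days (92 − 31 = 61 remain).
November has 30 days (61 − 30 = 31 remain).
31 into December → December 31.

2043-12-31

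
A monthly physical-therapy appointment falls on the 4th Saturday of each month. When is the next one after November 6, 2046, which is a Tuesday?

November 2046 starts on a Thursday; its first Saturday is the 3rd, so the 4th Saturday is the 24th — November 24, 2046.
November 24, 2046 is after November 6, 2046, so that is the next one.

November 24, 2046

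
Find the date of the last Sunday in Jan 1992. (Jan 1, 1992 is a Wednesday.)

Jan 1992 begins on a Wednesday, so the first Sunday is Jan 5 (4 days later).
Jan 1992 has 31 days. Adding weeks: 5, 12, 19, 26 — the last one ≤ 31 is the 26th.

Jan 26, 1992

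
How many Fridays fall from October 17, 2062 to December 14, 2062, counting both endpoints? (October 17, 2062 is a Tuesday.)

October 17, 2062 is a Tuesday; the first Friday on or after it is October 20, 2062 (3 days later).
From October 20, 2062 to December 14, 2062: 11 + 30 + 14 = 55 days (rest of October, November, December).
55 ÷ 7 = 7 full weeks with remainder 6, so 7 more Fridays after the first → 8.

8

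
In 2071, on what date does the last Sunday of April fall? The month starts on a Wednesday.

April 2071 begins on a Wednesday, so the first Sunday is April 5 (4 days later).
April 2071 has 30 days. Adding weeks: 5, 12, 19, 26 — the last one ≤ 30 is the 26th.

2071-04-26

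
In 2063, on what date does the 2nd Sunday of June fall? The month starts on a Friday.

10 June 2063

June 2063 begins on a Friday, so the first Sunday is June 3 (2 days later).
The 2nd Sunday is 1 weeks later: 3 + 7 = 10.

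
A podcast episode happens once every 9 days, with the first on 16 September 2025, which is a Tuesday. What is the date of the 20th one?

6 March 2026

The 20th occurrence is 19 intervals after the first: 19 × 9 = 171 days after 16 September 2025.
September has 30 days — 14 days to the end of September leaves 157.
October has 31 days (126 left).
November has 30 days (96 left).
December has 31 days (65 left).
January has 31 days (34 left).
February has 28 days (6 left).
6 days into March → 6 March 2026.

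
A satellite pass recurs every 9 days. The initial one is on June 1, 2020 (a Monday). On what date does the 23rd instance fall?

December 16, 2020

The 23rd occurrence is 22 intervals after the first: 22 × 9 = 198 days after June 1, 2020.
June has 30 days — 29 days to the end of June leaves 169.
July has 31 days (138 left).
August has 31 days (107 left).
September has 30 days (77 left).
October has 31 days (46 left).
November has 30 days (16 left).
16 days into December → December 16, 2020.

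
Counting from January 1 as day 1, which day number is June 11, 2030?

Days in months before June: 31 + 28 + 31 + 30 + 31 = 151.
Plus 11 days into June → day 162.

162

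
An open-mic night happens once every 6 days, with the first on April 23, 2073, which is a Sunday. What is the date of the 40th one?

December 13, 2073

The 40th occurrence is 39 intervals after the first: 39 × 6 = 234 days after April 23, 2073.
April has 30 days — 7 days to the end of April leaves 227.
May has 31 days (196 left).
June has 30 days (166 left).
July has 31 days (135 left).
August has 31 days (104 left).
September has 30 days (74 left).
October has 31 days (43 left).
November has 30 days (13 left).
13 days into December → December 13, 2073.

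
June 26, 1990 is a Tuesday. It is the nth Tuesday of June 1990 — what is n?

4th

Day 26 falls in week ⌈26/7⌉ of the month.
Days 1–7 hold the 1st Tuesday, 8–14 the 2nd, 15–21 the 3rd, 22–28 the 4th, 29–31 the 5th.
26 is in the range for the 4th.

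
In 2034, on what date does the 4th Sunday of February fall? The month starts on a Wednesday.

26 February 2034

February 2034 begins on a Wednesday, so the first Sunday is February 5 (4 days later).
The 4th Sunday is 3 weeks later: 5 + 21 = 26.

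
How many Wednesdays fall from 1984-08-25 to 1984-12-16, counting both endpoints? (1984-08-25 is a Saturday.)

16

1984-08-25 is a Saturday; the first Wednesday on or after it is 1984-08-29 (4 days later).
From 1984-08-29 to 1984-12-16: 2 + 30 + 31 + 30 + 16 = 109 days (rest of August, September, October, November, December).
109 ÷ 7 = 15 full weeks with remainder 4, so 15 more Wednesdays after the first → 16.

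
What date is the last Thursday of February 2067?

The first Thursday of February 2067 is February 3.
February 2067 has 28 days. Adding weeks: 3, 10, 17, 24 — the last one ≤ 28 is the 24th.

February 24, 2067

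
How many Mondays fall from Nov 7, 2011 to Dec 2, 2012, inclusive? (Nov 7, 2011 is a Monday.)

56

Nov 7, 2011 is a Monday; the first Monday on or after it is Nov 7, 2011.
From Nov 7, 2011 to Dec 2, 2012: 54 + 337 = 391 days (rest of 2011, to Dec 2, 2012 in 2012).
391 ÷ 7 = 55 full weeks with remainder 6, so 55 more Mondays after the first → 56.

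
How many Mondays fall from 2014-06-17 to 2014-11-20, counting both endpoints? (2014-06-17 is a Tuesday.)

22

2014-06-17 is a Tuesday; the first Monday on or after it is 2014-06-23 (6 days later).
From 2014-06-23 to 2014-11-20: 7 + 31 + 31 + 30 + 31 + 20 = 150 days (rest of June, July, August, September, October, November).
150 ÷ 7 = 21 full weeks with remainder 3, so 21 more Mondays after the first → 22.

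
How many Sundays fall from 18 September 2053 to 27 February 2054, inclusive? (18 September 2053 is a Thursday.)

18 September 2053 is a Thursday; the first Sunday on or after it is 21 September 2053 (3 days later).
From 21 September 2053 to 27 February 2054: 9 + 31 + 30 + 31 + 31 + 27 = 159 days (rest of September, October, November, December, January, February).
159 ÷ 7 = 22 full weeks with remainder 5, so 22 more Sundays after the first → 23.

23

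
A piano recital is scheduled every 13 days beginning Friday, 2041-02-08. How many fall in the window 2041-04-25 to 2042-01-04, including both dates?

Occurrences land 13·i days after 2041-02-08 for i = 0, 1, 2, …
2041-04-25 is 76 days after the start; 76 ÷ 13 = 5 remainder 11; since the remainder is 11, round up to i = 6. First occurrence in the window: #7 on 2041-04-27 (6×13 = 78 days in).
2042-01-04 is 330 days after the start; 330 ÷ 13 = 25 remainder 5. Last occurrence in the window: #26 on 2041-12-30.
Occurrences #7 through #26: 20 in total.

20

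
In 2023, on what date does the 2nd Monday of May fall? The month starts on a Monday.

2023-05-08

May 2023 begins on a Monday, so the first Monday is May 1.
The 2nd Monday is 1 weeks later: 1 + 7 = 8.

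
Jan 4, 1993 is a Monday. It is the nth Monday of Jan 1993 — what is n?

1st

Day 4 falls in week ⌈4/7⌉ of the month.
Days 1–7 hold the 1st Monday, 8–14 the 2nd, 15–21 the 3rd, 22–28 the 4th, 29–31 the 5th.
4 is in the range for the 1st.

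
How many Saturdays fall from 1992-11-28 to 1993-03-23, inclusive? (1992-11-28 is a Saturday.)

1992-11-28 is a Saturday; the first Saturday on or after it is 1992-11-28.
From 1992-11-28 to 1993-03-23: 2 + 31 + 31 + 28 + 23 = 115 days (rest of November, December, January, February, March).
115 ÷ 7 = 16 full weeks with remainder 3, so 16 more Saturdays after the first → 17.

17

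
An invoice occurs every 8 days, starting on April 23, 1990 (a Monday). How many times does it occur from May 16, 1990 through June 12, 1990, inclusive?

Occurrences land 8·i days after April 23, 1990 for i = 0, 1, 2, …
May 16, 1990 is 23 days after the start; 23 ÷ 8 = 2 remainder 7; since the remainder is 7, round up to i = 3. First occurrence in the window: #4 on May 17, 1990 (3×8 = 24 days in).
June 12, 1990 is 50 days after the start; 50 ÷ 8 = 6 remainder 2. Last occurrence in the window: #7 on June 10, 1990.
Occurrences #4 through #7: 4 in total.

4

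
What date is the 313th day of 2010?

November 9, 2010

January has 31 days (313 − 31 = 282 remain).
February has 28 days (282 − 28 = 254 remain).
March has 31 days (254 − 31 = 223 remain).
April has 30 days (223 − 30 = 193 remain).
May has 31 days (193 − 31 = 162 remain).
June has 30 days (162 − 30 = 132 remain).
July has 31 days (132 − 31 = 101 remain).
August has 31 days (101 − 31 = 70 remain).
September has 30 days (70 − 30 = 40 remain).
October has 31 days (40 − 31 = 9 remain).
9 into November → November 9.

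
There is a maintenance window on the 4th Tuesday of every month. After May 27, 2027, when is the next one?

Jun 22, 2027

May 2027 starts on a Saturday; its first Tuesday is the 4th, so the 4th Tuesday is the 25th — May 25, 2027.
That is not after May 27, 2027, so look at Jun 2027.
Jun 2027 starts on a Tuesday; its first Tuesday is the 1st, so the 4th Tuesday is the 22nd — Jun 22, 2027.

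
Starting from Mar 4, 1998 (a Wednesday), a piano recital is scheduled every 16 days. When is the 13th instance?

Sep 12, 1998

The 13th occurrence is 12 intervals after the first: 12 × 16 = 192 days after Mar 4, 1998.
Mar has 31 days — 27 days to the end of Mar leaves 165.
Apr has 30 days (135 left).
May has 31 days (104 left).
Jun has 30 days (74 left).
Jul has 31 days (43 left).
Aug has 31 days (12 left).
12 days into Sep → Sep 12, 1998.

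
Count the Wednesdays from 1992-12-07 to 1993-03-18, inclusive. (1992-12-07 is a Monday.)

1992-12-07 is a Monday; the first Wednesday on or after it is 1992-12-09 (2 days later).
From 1992-12-09 to 1993-03-18: 22 + 31 + 28 + 18 = 99 days (rest of December, January, February, March).
99 ÷ 7 = 14 full weeks with remainder 1, so 14 more Wednesdays after the first → 15.

15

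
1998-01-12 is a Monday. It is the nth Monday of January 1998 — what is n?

2nd

Day 12 falls in week ⌈12/7⌉ of the month.
Days 1–7 hold the 1st Monday, 8–14 the 2nd, 15–21 the 3rd, 22–28 the 4th, 29–31 the 5th.
12 is in the range for the 2nd.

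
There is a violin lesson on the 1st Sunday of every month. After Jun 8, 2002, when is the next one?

Jul 7, 2002

Jun 2002 starts on a Saturday, so its 1st Sunday is Jun 2, 2002 (1 day in).
That is not after Jun 8, 2002, so look at Jul 2002.
Jul 2002 starts on a Monday, so its 1st Sunday is Jul 7, 2002 (6 days in).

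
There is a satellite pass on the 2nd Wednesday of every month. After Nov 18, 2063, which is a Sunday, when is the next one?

Nov 2063 starts on a Thursday; its first Wednesday is the 7th, so the 2nd Wednesday is the 14th — Nov 14, 2063.
That is not after Nov 18, 2063, so look at Dec 2063.
Dec 2063 starts on a Saturday; its first Wednesday is the 5th, so the 2nd Wednesday is the 12th — Dec 12, 2063.

Dec 12, 2063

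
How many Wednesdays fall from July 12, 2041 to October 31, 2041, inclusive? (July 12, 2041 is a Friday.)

16

July 12, 2041 is a Friday; the first Wednesday on or after it is July 17, 2041 (5 days later).
From July 17, 2041 to October 31, 2041: 14 + 31 + 30 + 31 = 106 days (rest of July, August, September, October).
106 ÷ 7 = 15 full weeks with remainder 1, so 15 more Wednesdays after the first → 16.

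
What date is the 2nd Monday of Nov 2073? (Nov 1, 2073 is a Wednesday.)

Nov 13, 2073

Nov 2073 begins on a Wednesday, so the first Monday is Nov 6 (5 days later).
The 2nd Monday is 1 weeks later: 6 + 7 = 13.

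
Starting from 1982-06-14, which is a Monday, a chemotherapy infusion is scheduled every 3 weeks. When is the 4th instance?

The 4th occurrence is 3 intervals after the first: 3 × 21 = 63 days after 1982-06-14.
June has 30 days — 16 days to the end of June leaves 47.
July has 31 days (16 left).
16 days into August → 1982-08-16.

1982-08-16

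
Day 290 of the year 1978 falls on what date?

January has 31 days (290 − 31 = 259 remain).
February has 28 days (259 − 28 = 231 remain).
March has 31 days (231 − 31 = 200 remain).
April has 30 days (200 − 30 = 170 remain).
May has 31 days (170 − 31 = 139 remain).
June has 30 days (139 − 30 = 109 remain).
July has 31 days (109 − 31 = 78 remain).
August has 31 days (78 − 31 = 47 remain).
September has 30 days (47 − 30 = 17 remain).
17 into October → October 17.

17 October 1978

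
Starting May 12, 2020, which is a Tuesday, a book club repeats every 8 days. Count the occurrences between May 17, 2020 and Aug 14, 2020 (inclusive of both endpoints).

Occurrences land 8·i days after May 12, 2020 for i = 0, 1, 2, …
May 17, 2020 is 5 days after the start; 5 ÷ 8 = 0 remainder 5; since the remainder is 5, round up to i = 1. First occurrence in the window: #2 on May 20, 2020 (1×8 = 8 days in).
Aug 14, 2020 is 94 days after the start; 94 ÷ 8 = 11 remainder 6. Last occurrence in the window: #12 on Aug 8, 2020.
Occurrences #2 through #12: 11 in total.

11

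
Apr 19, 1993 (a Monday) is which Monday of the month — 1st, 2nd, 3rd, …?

3rd

Day 19 falls in week ⌈19/7⌉ of the month.
Days 1–7 hold the 1st Monday, 8–14 the 2nd, 15–21 the 3rd, 22–28 the 4th, 29–31 the 5th.
19 is in the range for the 3rd.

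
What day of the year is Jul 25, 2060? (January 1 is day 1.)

207

Days in months before Jul: 31 + 29 + 31 + 30 + 31 + 30 = 182.
Plus 25 days into Jul → day 207.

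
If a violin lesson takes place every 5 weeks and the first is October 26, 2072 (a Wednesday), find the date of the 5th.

The 5th occurrence is 4 intervals after the first: 4 × 35 = 140 days after October 26, 2072.
October has 31 days — 5 days to the end of October leaves 135.
November has 30 days (105 left).
December has 31 days (74 left).
January has 31 days (43 left).
February has 28 days (15 left).
15 days into March → March 15, 2073.

March 15, 2073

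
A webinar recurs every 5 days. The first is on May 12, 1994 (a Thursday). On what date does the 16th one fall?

Jul 26, 1994

The 16th occurrence is 15 intervals after the first: 15 × 5 = 75 days after May 12, 1994.
May has 31 days — 19 days to the end of May leaves 56.
Jun has 30 days (26 left).
26 days into Jul → Jul 26, 1994.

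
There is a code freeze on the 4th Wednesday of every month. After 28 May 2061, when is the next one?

22 June 2061

May 2061 starts on a Sunday; its first Wednesday is the 4th, so the 4th Wednesday is the 25th — 25 May 2061.
That is not after 28 May 2061, so look at June 2061.
June 2061 starts on a Wednesday; its first Wednesday is the 1st, so the 4th Wednesday is the 22nd — 22 June 2061.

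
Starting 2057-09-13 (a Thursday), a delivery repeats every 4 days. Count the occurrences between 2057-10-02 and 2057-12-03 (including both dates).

Occurrences land 4·i days after 2057-09-13 for i = 0, 1, 2, …
2057-10-02 is 19 days after the start; 19 ÷ 4 = 4 remainder 3; since the remainder is 3, round up to i = 5. First occurrence in the window: #6 on 2057-10-03 (5×4 = 20 days in).
2057-12-03 is 81 days after the start; 81 ÷ 4 = 20 remainder 1. Last occurrence in the window: #21 on 2057-12-02.
Occurrences #6 through #21: 16 in total.

16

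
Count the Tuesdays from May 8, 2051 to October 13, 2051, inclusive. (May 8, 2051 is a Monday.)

23

May 8, 2051 is a Monday; the first Tuesday on or after it is May 9, 2051 (1 day later).
From May 9, 2051 to October 13, 2051: 22 + 30 + 31 + 31 + 30 + 13 = 157 days (rest of May, June, July, August, September, October).
157 ÷ 7 = 22 full weeks with remainder 3, so 22 more Tuesdays after the first → 23.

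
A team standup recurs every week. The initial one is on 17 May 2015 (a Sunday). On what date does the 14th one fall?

16 August 2015

The 14th occurrence is 13 intervals after the first: 13 × 7 = 91 days after 17 May 2015.
May has 31 days — 14 days to the end of May leaves 77.
June has 30 days (47 left).
July has 31 days (16 left).
16 days into August → 16 August 2015.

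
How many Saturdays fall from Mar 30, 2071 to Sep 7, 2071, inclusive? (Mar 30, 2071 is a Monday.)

23

Mar 30, 2071 is a Monday; the first Saturday on or after it is Apr 4, 2071 (5 days later).
From Apr 4, 2071 to Sep 7, 2071: 26 + 31 + 30 + 31 + 31 + 7 = 156 days (rest of Apr, May, Jun, Jul, Aug, Sep).
156 ÷ 7 = 22 full weeks with remainder 2, so 22 more Saturdays after the first → 23.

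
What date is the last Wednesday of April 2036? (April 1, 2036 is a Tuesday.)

2036-04-30

April 2036 begins on a Tuesday, so the first Wednesday is April 2 (1 day later).
April 2036 has 30 days. Adding weeks: 2, 9, 16, 23, 30 — the last one ≤ 30 is the 30th.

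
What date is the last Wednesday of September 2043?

The first Wednesday of September 2043 is September 2.
September 2043 has 30 days. Adding weeks: 2, 9, 16, 23, 30 — the last one ≤ 30 is the 30th.

30 September 2043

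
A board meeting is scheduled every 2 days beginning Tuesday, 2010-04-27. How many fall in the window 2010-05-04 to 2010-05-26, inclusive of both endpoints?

Occurrences land 2·i days after 2010-04-27 for i = 0, 1, 2, …
2010-05-04 is 7 days after the start; 7 ÷ 2 = 3 remainder 1; since the remainder is 1, round up to i = 4. First occurrence in the window: #5 on 2010-05-05 (4×2 = 8 days in).
2010-05-26 is 29 days after the start; 29 ÷ 2 = 14 remainder 1. Last occurrence in the window: #15 on 2010-05-25.
Occurrences #5 through #15: 11 in total.

11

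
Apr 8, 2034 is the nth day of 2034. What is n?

Days in months before Apr: 31 + 28 + 31 = 90.
Plus 8 days into Apr → day 98.

98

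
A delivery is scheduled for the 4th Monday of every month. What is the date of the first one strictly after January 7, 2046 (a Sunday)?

January 2046 starts on a Monday; its first Monday is the 1st, so the 4th Monday is the 22nd — January 22, 2046.
January 22, 2046 is after January 7, 2046, so that is the next one.

January 22, 2046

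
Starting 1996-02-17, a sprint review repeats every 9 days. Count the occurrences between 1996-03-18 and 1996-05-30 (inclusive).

8

Occurrences land 9·i days after 1996-02-17 for i = 0, 1, 2, …
1996-03-18 is 30 days after the start; 30 ÷ 9 = 3 remainder 3; since the remainder is 3, round up to i = 4. First occurrence in the window: #5 on 1996-03-24 (4×9 = 36 days in).
1996-05-30 is 103 days after the start; 103 ÷ 9 = 11 remainder 4. Last occurrence in the window: #12 on 1996-05-26.
Occurrences #5 through #12: 8 in total.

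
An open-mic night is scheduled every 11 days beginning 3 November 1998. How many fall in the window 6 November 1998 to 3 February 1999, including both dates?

8

Occurrences land 11·i days after 3 November 1998 for i = 0, 1, 2, …
6 November 1998 is 3 days after the start; 3 ÷ 11 = 0 remainder 3; since the remainder is 3, round up to i = 1. First occurrence in the window: #2 on 14 November 1998 (1×11 = 11 days in).
3 February 1999 is 92 days after the start; 92 ÷ 11 = 8 remainder 4. Last occurrence in the window: #9 on 30 January 1999.
Occurrences #2 through #9: 8 in total.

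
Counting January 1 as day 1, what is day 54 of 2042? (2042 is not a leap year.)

2042-02-23

January has 31 days (54 − 31 = 23 remain).
23 into February → February 23.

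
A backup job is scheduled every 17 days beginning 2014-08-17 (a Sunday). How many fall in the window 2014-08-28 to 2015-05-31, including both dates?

Occurrences land 17·i days after 2014-08-17 for i = 0, 1, 2, …
2014-08-28 is 11 days after the start; 11 ÷ 17 = 0 remainder 11; since the remainder is 11, round up to i = 1. First occurrence in the window: #2 on 2014-09-03 (1×17 = 17 days in).
2015-05-31 is 287 days after the start; 287 ÷ 17 = 16 remainder 15. Last occurrence in the window: #17 on 2015-05-16.
Occurrences #2 through #17: 16 in total.

16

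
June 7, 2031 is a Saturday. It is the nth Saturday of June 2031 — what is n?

1st

Day 7 falls in week ⌈7/7⌉ of the month.
Days 1–7 hold the 1st Saturday, 8–14 the 2nd, 15–21 the 3rd, 22–28 the 4th, 29–31 the 5th.
7 is in the range for the 1st.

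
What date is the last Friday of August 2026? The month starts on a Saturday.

August 2026 begins on a Saturday, so the first Friday is August 7 (6 days later).
August 2026 has 31 days. Adding weeks: 7, 14, 21, 28 — the last one ≤ 31 is the 28th.

August 28, 2026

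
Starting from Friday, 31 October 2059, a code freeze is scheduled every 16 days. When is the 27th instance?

The 27th occurrence is 26 intervals after the first: 26 × 16 = 416 days after 31 October 2059.
October has 31 days — 0 days to the end of October leaves 416.
From end of October to end of 2059 is 61 days (355 left).
January has 31 days (324 left).
February has 29 days (295 left).
March has 31 days (264 left).
April has 30 days (234 left).
May has 31 days (203 left).
June has 30 days (173 left).
July has 31 days (142 left).
August has 31 days (111 left).
September has 30 days (81 left).
October has 31 days (50 left).
November has 30 days (20 left).
20 days into December → 20 December 2060.

20 December 2060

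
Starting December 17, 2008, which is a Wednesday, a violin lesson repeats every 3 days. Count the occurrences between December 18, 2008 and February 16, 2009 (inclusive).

20

Occurrences land 3·i days after December 17, 2008 for i = 0, 1, 2, …
December 18, 2008 is 1 day after the start; 1 ÷ 3 = 0 remainder 1; since the remainder is 1, round up to i = 1. First occurrence in the window: #2 on December 20, 2008 (1×3 = 3 days in).
February 16, 2009 is 61 days after the start; 61 ÷ 3 = 20 remainder 1. Last occurrence in the window: #21 on February 15, 2009.
Occurrences #2 through #21: 20 in total.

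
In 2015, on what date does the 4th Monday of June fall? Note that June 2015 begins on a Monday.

2015-06-22

June 2015 begins on a Monday, so the first Monday is June 1.
The 4th Monday is 3 weeks later: 1 + 21 = 22.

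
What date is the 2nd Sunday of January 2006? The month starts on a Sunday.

January 2006 begins on a Sunday, so the first Sunday is January 1.
The 2nd Sunday is 1 weeks later: 1 + 7 = 8.

2006-01-08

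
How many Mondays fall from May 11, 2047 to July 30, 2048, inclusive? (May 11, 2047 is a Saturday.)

64

May 11, 2047 is a Saturday; the first Monday on or after it is May 13, 2047 (2 days later).
From May 13, 2047 to July 30, 2048: 232 + 212 = 444 days (rest of 2047, to July 30, 2048 in 2048).
444 ÷ 7 = 63 full weeks with remainder 3, so 63 more Mondays after the first → 64.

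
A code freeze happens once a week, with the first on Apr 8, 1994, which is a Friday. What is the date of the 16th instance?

The 16th occurrence is 15 intervals after the first: 15 × 7 = 105 days after Apr 8, 1994.
Apr has 30 days — 22 days to the end of Apr leaves 83.
May has 31 days (52 left).
Jun has 30 days (22 left).
22 days into Jul → Jul 22, 1994.

Jul 22, 1994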